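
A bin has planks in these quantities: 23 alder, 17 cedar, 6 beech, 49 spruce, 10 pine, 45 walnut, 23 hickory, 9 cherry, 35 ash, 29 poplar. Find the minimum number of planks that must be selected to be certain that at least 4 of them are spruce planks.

In the worst case for collecting spruce planks, every non-spruce plank comes out first.
There are 23 + 17 + 6 + 10 + 45 + 23 + 9 + 35 + 29 = 197 non-spruce planks altogether.
After those, each further plank must be spruce, so 197 + 4 = 201 draws guarantee 4 spruce planks.

201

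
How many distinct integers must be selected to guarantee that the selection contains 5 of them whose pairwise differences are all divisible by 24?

97

Integers whose pairwise differences are multiples of 24 are exactly those sharing a remainder mod 24. By pigeonhole, the 24 residue classes mod 24 are the pigeonholes.
With 96 integers one could put 4 in each residue class and have no class reach 5.
The 97th integer pushes some class to 5, so 24·4 + 1 = 97.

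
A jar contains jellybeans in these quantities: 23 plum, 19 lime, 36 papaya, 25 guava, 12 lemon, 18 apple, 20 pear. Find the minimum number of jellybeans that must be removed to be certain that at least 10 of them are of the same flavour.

An adversary could hand out at most 9 jellybeans per flavour: 9 + 9 + 9 + 9 + 9 + 9 + 9 = 63 jellybeans and still no flavour has 10.
By pigeonhole, one more jellybean lands in a flavour already at 9, so 64 draws are enough and 63 are not.

64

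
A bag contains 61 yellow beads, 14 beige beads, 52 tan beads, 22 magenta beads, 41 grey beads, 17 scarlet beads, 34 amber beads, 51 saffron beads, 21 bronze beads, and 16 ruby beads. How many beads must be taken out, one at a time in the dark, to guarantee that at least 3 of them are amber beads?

In the worst case for collecting amber beads, every non-amber bead comes out first.
There are 61 + 14 + 52 + 22 + 41 + 17 + 51 + 21 + 16 = 295 non-amber beads altogether.
After those, each further bead must be amber, so 295 + 3 = 298 draws guarantee 3 amber beads.

298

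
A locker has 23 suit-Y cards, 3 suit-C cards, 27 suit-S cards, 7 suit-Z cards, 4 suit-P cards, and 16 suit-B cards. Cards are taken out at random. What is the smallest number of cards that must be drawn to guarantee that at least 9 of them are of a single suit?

By the pigeonhole principle, the 6 suits are the holes; the cards drawn are the pigeons.
To avoid 9 of any one suit, the worst case takes at most 8 of each suit, or every card of a suit that has fewer than 8.
That gives 8 + 3 + 8 + 7 + 4 + 8 = 38 cards with no suit reaching 9.
The next card forces some suit to 9, so 38 + 1 = 39.

39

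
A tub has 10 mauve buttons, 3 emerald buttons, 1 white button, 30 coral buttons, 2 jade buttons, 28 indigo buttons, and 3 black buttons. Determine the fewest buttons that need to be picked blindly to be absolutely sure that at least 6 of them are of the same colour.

The 7 colours are the holes; the buttons drawn are the pigeons.
To avoid 6 of any one colour, the worst case takes at most 5 of each colour, or every button of a colour that has fewer than 5.
That gives 5 + 3 + 1 + 5 + 2 + 5 + 3 = 24 buttons with no colour reaching 6.
The next button forces some colour to 6, so 24 + 1 = 25.

25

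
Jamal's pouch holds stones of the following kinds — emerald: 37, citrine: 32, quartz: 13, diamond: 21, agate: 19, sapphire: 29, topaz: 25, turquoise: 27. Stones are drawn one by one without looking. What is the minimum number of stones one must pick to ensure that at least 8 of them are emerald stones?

174

In the worst case for collecting emerald stones, every non-emerald stone comes out first.
There are 32 + 13 + 21 + 19 + 29 + 25 + 27 = 166 non-emerald stones altogether.
After those, each further stone must be emerald, so 166 + 8 = 174 draws guarantee 8 emerald stones.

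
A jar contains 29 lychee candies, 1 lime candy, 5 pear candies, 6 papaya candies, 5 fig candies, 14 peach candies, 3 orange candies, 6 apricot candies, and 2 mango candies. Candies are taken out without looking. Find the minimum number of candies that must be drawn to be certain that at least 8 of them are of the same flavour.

The 9 flavours are the holes; the candies drawn are the pigeons.
To avoid 8 of any one flavour, the worst case takes at most 7 of each flavour, or every candy of a flavour that has fewer than 7.
That gives 7 + 1 + 5 + 6 + 5 + 7 + 3 + 6 + 2 = 42 candies with no flavour reaching 8.
The next candy forces some flavour to 8, so 42 + 1 = 43.

43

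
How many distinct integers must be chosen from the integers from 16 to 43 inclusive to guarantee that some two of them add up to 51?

Two chosen integers sum to 51 exactly when both halves of some pair {x, 51−x} with 16 ≤ x ≤ 51−x ≤ 35 are chosen — 10 such pairs.
The remaining 8 elements (those with no distinct partner in range) can never complete a 51-sum, so the worst case takes all of them and one from each pair: 8 + 10 = 18.
By pigeonhole, the 19th integer has to be the second member of some pair, so 18 + 1 = 19.

19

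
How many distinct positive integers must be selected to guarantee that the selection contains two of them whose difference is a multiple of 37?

38

Integers whose pairwise differences are multiples of 37 are exactly those sharing a remainder mod 37. By the pigeonhole principle, the 37 residue classes mod 37 are the pigeonholes.
With 37 integers one could put 1 in each residue class and have no class reach 2.
The 38th integer pushes some class to 2, so 37·1 + 1 = 38.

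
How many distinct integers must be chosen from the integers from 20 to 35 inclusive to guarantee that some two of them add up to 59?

A set avoiding the sum 59 can contain at most one of each pair {x, 59−x}, plus the 4 elements whose complement lies outside the range.
The integers 20, …, 29 (10 of them) are such a set: any two sum to at least 20+21 = 41 and at most 28+29 = 57 < 59.
By the pigeonhole principle, any 11th integer completes one of the 6 pairs, so 11 choices force a sum of 59.

11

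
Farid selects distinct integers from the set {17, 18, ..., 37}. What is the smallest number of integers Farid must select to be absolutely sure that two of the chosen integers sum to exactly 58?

14

A set avoiding the sum 58 can contain at most one of each pair {x, 58−x}, plus the 5 elements whose complement lies outside the range or equal to its own complement.
The integers 17, …, 29 (13 of them) are such a set: any two sum to at least 17+18 = 35 and at most 28+29 = 57 < 58.
Any 14th integer completes one of the 8 pairs, so 14 choices force a sum of 58.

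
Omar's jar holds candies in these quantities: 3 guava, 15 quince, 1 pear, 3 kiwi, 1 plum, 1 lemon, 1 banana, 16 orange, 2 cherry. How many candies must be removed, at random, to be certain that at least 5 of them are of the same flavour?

Pigeonhole: the 9 flavours are the holes; the candies drawn are the pigeons.
To avoid 5 of any one flavour, the worst case takes at most 4 of each flavour, or every candy of a flavour that has fewer than 4.
That gives 3 + 4 + 1 + 3 + 1 + 1 + 1 + 4 + 2 = 20 candies with no flavour reaching 5.
The next candy forces some flavour to 5, so 20 + 1 = 21.

21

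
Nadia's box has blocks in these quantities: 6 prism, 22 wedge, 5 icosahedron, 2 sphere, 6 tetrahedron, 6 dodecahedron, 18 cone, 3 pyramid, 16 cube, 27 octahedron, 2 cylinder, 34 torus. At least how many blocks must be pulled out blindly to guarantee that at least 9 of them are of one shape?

By the pigeonhole principle, the 12 shapes are the holes; the blocks drawn are the pigeons.
To avoid 9 of any one shape, the worst case takes at most 8 of each shape, or every block of a shape that has fewer than 8.
That gives 6 + 8 + 5 + 2 + 6 + 6 + 8 + 3 + 8 + 8 + 2 + 8 = 70 blocks with no shape reaching 9.
The next block forces some shape to 9, so 70 + 1 = 71.

71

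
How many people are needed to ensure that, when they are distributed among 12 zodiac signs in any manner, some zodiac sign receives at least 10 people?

109

With 108 people one could put exactly 9 in each of the 12 zodiac signs, and no zodiac sign would reach 10.
One more person must land in a zodiac sign that already has 9, giving it 10.
So 12 × 9 + 1 = 109 people are required.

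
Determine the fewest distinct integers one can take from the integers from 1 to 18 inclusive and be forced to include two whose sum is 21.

Group the elements by complementary pair {x, 21−x}: {3,18}, {4,17}, {5,16}, …, giving 8 two-element pairs and 2 integers whose partner 21−x falls outside [1,18].
Treating each of those 10 groups as a pigeonhole, one can pick one integer per group — 10 integers — with no two summing to 21.
The 11th integer lands in an occupied pair, forcing a sum of 21.

11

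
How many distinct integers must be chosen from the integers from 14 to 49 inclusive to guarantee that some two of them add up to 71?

Two chosen integers sum to 71 exactly when both halves of some pair {x, 71−x} with 22 ≤ x ≤ 71−x ≤ 49 are chosen — 14 such pairs.
The remaining 8 elements (those with no distinct partner in range) can never complete a 71-sum, so the worst case takes all of them and one from each pair: 8 + 14 = 22.
The 23rd integer has to be the second member of some pair, so 22 + 1 = 23.

23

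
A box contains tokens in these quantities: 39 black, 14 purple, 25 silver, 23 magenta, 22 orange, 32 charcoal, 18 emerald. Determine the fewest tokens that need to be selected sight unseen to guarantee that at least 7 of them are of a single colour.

The 7 colours are the holes; the tokens drawn are the pigeons.
To avoid 7 of any one colour, the worst case takes at most 6 of each colour.
That gives 6 + 6 + 6 + 6 + 6 + 6 + 6 = 42 tokens with no colour reaching 7.
The next token forces some colour to 7, so 42 + 1 = 43.

43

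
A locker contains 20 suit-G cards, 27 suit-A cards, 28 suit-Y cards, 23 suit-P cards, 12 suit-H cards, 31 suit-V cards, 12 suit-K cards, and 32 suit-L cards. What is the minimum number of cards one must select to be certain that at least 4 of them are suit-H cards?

In the worst case for collecting suit-H cards, every non-suit-H card comes out first.
There are 20 + 27 + 28 + 23 + 31 + 12 + 32 = 173 non-suit-H cards altogether.
After those, each further card must be suit-H, so 173 + 4 = 177 draws guarantee 4 suit-H cards.

177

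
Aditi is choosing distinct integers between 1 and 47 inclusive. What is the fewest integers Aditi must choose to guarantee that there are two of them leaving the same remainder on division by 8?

By pigeonhole, the 8 residue classes mod 8 are the pigeonholes.
With 8 integers one could put 1 in each residue class and have no class reach 2.
The 9th integer pushes some class to 2, so 8·1 + 1 = 9.

9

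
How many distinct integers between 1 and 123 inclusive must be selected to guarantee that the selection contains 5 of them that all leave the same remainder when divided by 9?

37

The 9 residue classes mod 9 are the pigeonholes.
With 36 integers one could put 4 in each residue class and have no class reach 5.
The 37th integer pushes some class to 5, so 9·4 + 1 = 37.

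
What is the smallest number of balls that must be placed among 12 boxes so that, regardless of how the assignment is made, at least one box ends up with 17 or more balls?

193

With 192 balls one could put exactly 16 in each of the 12 boxes, and no box would reach 17.
By pigeonhole, one more ball must land in a box that already has 16, giving it 17.
So 12 × 16 + 1 = 193 balls are required.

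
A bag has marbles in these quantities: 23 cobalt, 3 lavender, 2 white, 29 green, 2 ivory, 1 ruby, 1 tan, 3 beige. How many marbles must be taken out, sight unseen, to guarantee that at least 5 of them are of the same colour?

The 8 colours are the holes; the marbles drawn are the pigeons.
To avoid 5 of any one colour, the worst case takes at most 4 of each colour, or every marble of a colour that has fewer than 4.
That gives 4 + 3 + 2 + 4 + 2 + 1 + 1 + 3 = 20 marbles with no colour reaching 5.
The next marble forces some colour to 5, so 20 + 1 = 21.

21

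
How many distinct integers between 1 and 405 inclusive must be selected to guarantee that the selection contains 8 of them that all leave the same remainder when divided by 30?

The 30 residue classes mod 30 are the pigeonholes.
With 210 integers one could put 7 in each residue class and have no class reach 8.
The 211th integer pushes some class to 8, so 30·7 + 1 = 211.

211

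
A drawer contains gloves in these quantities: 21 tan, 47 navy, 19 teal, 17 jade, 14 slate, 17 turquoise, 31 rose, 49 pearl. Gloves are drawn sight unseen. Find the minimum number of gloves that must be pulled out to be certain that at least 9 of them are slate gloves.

In the worst case for collecting slate gloves, every non-slate glove comes out first.
There are 21 + 47 + 19 + 17 + 17 + 31 + 49 = 201 non-slate gloves altogether.
After those, each further glove must be slate, so 201 + 9 = 210 draws guarantee 9 slate gloves.

210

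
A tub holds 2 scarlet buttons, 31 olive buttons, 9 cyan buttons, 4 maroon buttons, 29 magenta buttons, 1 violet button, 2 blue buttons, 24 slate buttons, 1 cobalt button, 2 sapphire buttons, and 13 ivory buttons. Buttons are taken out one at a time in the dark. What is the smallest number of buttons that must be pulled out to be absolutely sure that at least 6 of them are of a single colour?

Put each drawn button into a box by colour. The largest draw with every box below 6 takes min(count, 5) from each colour; colours with fewer than 5 contribute all they have.
Σ min(cᵢ, 5) = 2 + 5 + 5 + 4 + 5 + 1 + 2 + 5 + 1 + 2 + 5 = 37.
Draw number 37 + 1 = 38 must push one box to 6.

38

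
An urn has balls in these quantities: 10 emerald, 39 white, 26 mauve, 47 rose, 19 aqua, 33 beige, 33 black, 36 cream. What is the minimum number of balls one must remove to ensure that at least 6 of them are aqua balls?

In the worst case for collecting aqua balls, every non-aqua ball comes out first.
There are 10 + 39 + 26 + 47 + 33 + 33 + 36 = 224 non-aqua balls altogether.
After those, each further ball must be aqua, so 224 + 6 = 230 draws guarantee 6 aqua balls.

230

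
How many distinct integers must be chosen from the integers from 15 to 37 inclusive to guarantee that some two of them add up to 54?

A set avoiding the sum 54 can contain at most one of each pair {x, 54−x}, plus the 3 elements whose complement lies outside the range or equal to its own complement.
The integers 15, …, 27 (13 of them) are such a set: any two sum to at least 15+16 = 31 and at most 26+27 = 53 < 54.
Any 14th integer completes one of the 10 pairs, so 14 choices force a sum of 54.

14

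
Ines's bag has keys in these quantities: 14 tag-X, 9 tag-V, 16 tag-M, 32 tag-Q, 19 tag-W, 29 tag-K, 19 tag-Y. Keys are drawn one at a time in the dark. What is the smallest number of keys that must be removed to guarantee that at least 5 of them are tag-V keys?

134

In the worst case for collecting tag-V keys, every non-tag-V key comes out first.
There are 14 + 16 + 32 + 19 + 29 + 19 = 129 non-tag-V keys altogether.
After those, each further key must be tag-V, so 129 + 5 = 134 draws guarantee 5 tag-V keys.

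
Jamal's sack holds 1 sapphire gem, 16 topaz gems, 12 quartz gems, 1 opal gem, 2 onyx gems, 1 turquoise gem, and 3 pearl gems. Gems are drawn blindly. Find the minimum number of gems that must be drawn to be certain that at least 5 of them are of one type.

An adversary could hand out at most 4 gems per type (5 types run out sooner): 1 + 4 + 4 + 1 + 2 + 1 + 3 = 16 gems and still no type has 5.
By the pigeonhole principle, one more gem lands in a type already at 4, so 17 draws are enough and 16 are not.

17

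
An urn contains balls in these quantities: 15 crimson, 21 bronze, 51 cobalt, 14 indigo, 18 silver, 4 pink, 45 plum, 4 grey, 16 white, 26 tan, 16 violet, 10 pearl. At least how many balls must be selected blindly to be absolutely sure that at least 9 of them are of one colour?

89

An adversary could hand out at most 8 balls per colour (pink, grey run out sooner): 8 + 8 + 8 + 8 + 8 + 4 + 8 + 4 + 8 + 8 + 8 + 8 = 88 balls and still no colour has 9.
One more ball lands in a colour already at 8, so 89 draws are enough and 88 are not.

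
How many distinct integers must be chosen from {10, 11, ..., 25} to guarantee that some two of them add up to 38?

Two chosen integers sum to 38 exactly when both halves of some pair {x, 38−x} with 13 ≤ x ≤ 38−x ≤ 25 are chosen — 6 such pairs.
The remaining 4 elements (those with no distinct partner in range) can never complete a 38-sum, so the worst case takes all of them and one from each pair: 4 + 6 = 10.
Pigeonhole: the 11th integer has to be the second member of some pair, so 10 + 1 = 11.

11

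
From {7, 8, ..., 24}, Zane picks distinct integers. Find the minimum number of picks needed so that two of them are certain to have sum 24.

Group the elements by complementary pair {x, 24−x}: {7,17}, {8,16}, {9,15}, …, giving 5 two-element pairs, the single value 12 (it cannot pair with itself since the integers are distinct), and 7 integers whose partner 24−x falls outside [7,24].
Treating each of those 13 groups as a pigeonhole, one can pick one integer per group — 13 integers — with no two summing to 24.
The 14th integer lands in an occupied pair, forcing a sum of 24.

14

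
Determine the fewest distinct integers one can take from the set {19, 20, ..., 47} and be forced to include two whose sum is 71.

Group the elements by complementary pair {x, 71−x}: {24,47}, {25,46}, {26,45}, …, giving 12 two-element pairs and 5 integers whose partner 71−x falls outside [19,47].
Pigeonhole: treating each of those 17 groups as a pigeonhole, one can pick one integer per group — 17 integers — with no two summing to 71.
The 18th integer lands in an occupied pair, forcing a sum of 71.

18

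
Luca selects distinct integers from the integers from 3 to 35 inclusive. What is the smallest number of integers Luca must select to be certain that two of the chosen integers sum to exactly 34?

20

A set avoiding the sum 34 can contain at most one of each pair {x, 34−x}, plus the 5 elements whose complement lies outside the range or equal to its own complement.
The integers 17, …, 35 (19 of them) are such a set: any two sum to at least 17+18 = 35 > 34.
By pigeonhole, any 20th integer completes one of the 14 pairs, so 20 choices force a sum of 34.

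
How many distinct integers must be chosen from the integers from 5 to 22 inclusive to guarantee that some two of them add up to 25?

11

Two chosen integers sum to 25 exactly when both halves of some pair {x, 25−x} with 5 ≤ x ≤ 25−x ≤ 20 are chosen — 8 such pairs.
The remaining 2 elements (those with no distinct partner in range) can never complete a 25-sum, so the worst case takes all of them and one from each pair: 2 + 8 = 10.
Pigeonhole: the 11th integer has to be the second member of some pair, so 10 + 1 = 11.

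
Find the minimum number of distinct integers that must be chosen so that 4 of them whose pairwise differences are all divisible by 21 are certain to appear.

64

Integers whose pairwise differences are multiples of 21 are exactly those sharing a remainder mod 21. By pigeonhole, the 21 residue classes mod 21 are the pigeonholes.
With 63 integers one could put 3 in each residue class and have no class reach 4.
The 64th integer pushes some class to 4, so 21·3 + 1 = 64.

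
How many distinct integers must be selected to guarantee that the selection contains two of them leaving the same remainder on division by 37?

The 37 residue classes mod 37 are the pigeonholes.
With 37 integers one could put 1 in each residue class and have no class reach 2.
The 38th integer pushes some class to 2, so 37·1 + 1 = 38.

38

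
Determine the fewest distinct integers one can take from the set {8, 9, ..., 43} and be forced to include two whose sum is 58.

Two chosen integers sum to 58 exactly when both halves of some pair {x, 58−x} with 15 ≤ x ≤ 58−x ≤ 43 are chosen — 14 such pairs.
The remaining 8 elements (those with no distinct partner in range) can never complete a 58-sum, so the worst case takes all of them and one from each pair: 8 + 14 = 22.
By pigeonhole, the 23rd integer has to be the second member of some pair, so 22 + 1 = 23.

23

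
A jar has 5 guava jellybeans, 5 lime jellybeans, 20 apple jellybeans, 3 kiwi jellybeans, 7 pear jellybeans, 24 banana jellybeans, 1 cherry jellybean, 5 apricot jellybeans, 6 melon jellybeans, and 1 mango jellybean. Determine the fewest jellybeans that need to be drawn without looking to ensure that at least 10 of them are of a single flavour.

52

An adversary could hand out at most 9 jellybeans per flavour (8 flavours run out sooner): 5 + 5 + 9 + 3 + 7 + 9 + 1 + 5 + 6 + 1 = 51 jellybeans and still no flavour has 10.
One more jellybean lands in a flavour already at 9, so 52 draws are enough and 51 are not.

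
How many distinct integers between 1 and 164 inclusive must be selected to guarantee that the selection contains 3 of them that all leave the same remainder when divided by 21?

43

By pigeonhole, the 21 residue classes mod 21 are the pigeonholes.
With 42 integers one could put 2 in each residue class and have no class reach 3.
The 43rd integer pushes some class to 3, so 21·2 + 1 = 43.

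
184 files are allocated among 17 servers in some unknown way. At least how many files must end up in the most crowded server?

By the pigeonhole principle, the 17 servers are the holes and the 184 files are the pigeons.
If every server held at most 10 files, the total would be at most 17 × 10 = 170, which is less than 184.
So some server holds at least ⌈184/17⌉ = 11 files.

11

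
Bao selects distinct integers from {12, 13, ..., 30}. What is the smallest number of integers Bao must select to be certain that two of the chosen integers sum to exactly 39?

Two chosen integers sum to 39 exactly when both halves of some pair {x, 39−x} with 12 ≤ x ≤ 39−x ≤ 27 are chosen — 8 such pairs.
The remaining 3 elements (those with no distinct partner in range) can never complete a 39-sum, so the worst case takes all of them and one from each pair: 3 + 8 = 11.
By pigeonhole, the 12th integer has to be the second member of some pair, so 11 + 1 = 12.

12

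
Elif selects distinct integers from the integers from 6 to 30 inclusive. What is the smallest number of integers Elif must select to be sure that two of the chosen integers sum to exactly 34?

15

Group the elements by complementary pair {x, 34−x}: {6,28}, {7,27}, {8,26}, …, giving 11 two-element pairs, the single value 17 (it cannot pair with itself since the integers are distinct), and 2 integers whose partner 34−x falls outside [6,30].
By pigeonhole, treating each of those 14 groups as a pigeonhole, one can pick one integer per group — 14 integers — with no two summing to 34.
The 15th integer lands in an occupied pair, forcing a sum of 34.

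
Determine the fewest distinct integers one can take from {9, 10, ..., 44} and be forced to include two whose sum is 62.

A set avoiding the sum 62 can contain at most one of each pair {x, 62−x}, plus the 10 elements whose complement lies outside the range or equal to its own complement.
The integers 9, …, 31 (23 of them) are such a set: any two sum to at least 9+10 = 19 and at most 30+31 = 61 < 62.
Any 24th integer completes one of the 13 pairs, so 24 choices force a sum of 62.

24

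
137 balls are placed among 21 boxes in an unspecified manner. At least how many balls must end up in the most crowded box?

7

The 21 boxes are the holes and the 137 balls are the pigeons.
If every box held at most 6 balls, the total would be at most 21 × 6 = 126, which is less than 137.
So some box holds at least ⌈137/21⌉ = 7 balls.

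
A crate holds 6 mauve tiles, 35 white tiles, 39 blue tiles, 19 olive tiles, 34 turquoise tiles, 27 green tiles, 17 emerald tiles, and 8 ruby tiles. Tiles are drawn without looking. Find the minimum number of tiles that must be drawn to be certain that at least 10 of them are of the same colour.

By pigeonhole, the 8 colours are the holes; the tiles drawn are the pigeons.
To avoid 10 of any one colour, the worst case takes at most 9 of each colour, or every tile of a colour that has fewer than 9.
That gives 6 + 9 + 9 + 9 + 9 + 9 + 9 + 8 = 68 tiles with no colour reaching 10.
The next tile forces some colour to 10, so 68 + 1 = 69.

69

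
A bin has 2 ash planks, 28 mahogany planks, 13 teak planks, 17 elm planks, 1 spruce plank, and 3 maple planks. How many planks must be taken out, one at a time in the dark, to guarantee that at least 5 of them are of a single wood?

19

The 6 woods are the holes; the planks drawn are the pigeons.
To avoid 5 of any one wood, the worst case takes at most 4 of each wood, or every plank of a wood that has fewer than 4.
That gives 2 + 4 + 4 + 4 + 1 + 3 = 18 planks with no wood reaching 5.
The next plank forces some wood to 5, so 18 + 1 = 19.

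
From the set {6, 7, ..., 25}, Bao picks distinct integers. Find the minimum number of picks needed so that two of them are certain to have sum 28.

Two chosen integers sum to 28 exactly when both halves of some pair {x, 28−x} with 6 ≤ x ≤ 28−x ≤ 22 are chosen — 8 such pairs.
The remaining 4 elements (those with no distinct partner in range) can never complete a 28-sum, so the worst case takes all of them and one from each pair: 4 + 8 = 12.
By the pigeonhole principle, the 13th integer has to be the second member of some pair, so 12 + 1 = 13.

13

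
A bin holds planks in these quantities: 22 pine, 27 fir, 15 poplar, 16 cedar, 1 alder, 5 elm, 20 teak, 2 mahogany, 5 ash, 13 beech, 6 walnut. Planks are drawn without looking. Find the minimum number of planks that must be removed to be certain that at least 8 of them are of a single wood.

62

Pigeonhole: the 11 woods are the holes; the planks drawn are the pigeons.
To avoid 8 of any one wood, the worst case takes at most 7 of each wood, or every plank of a wood that has fewer than 7.
That gives 7 + 7 + 7 + 7 + 1 + 5 + 7 + 2 + 5 + 7 + 6 = 61 planks with no wood reaching 8.
The next plank forces some wood to 8, so 61 + 1 = 62.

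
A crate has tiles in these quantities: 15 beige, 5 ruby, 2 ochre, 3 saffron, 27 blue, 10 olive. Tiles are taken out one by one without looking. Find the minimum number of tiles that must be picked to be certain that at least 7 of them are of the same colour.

Put each drawn tile into a box by colour. The largest draw with every box below 7 takes min(count, 6) from each colour; colours with fewer than 6 contribute all they have.
Σ min(cᵢ, 6) = 6 + 5 + 2 + 3 + 6 + 6 = 28.
Draw number 28 + 1 = 29 must push one box to 7.

29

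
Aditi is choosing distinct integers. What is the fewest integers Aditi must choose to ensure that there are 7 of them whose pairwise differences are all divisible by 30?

Integers whose pairwise differences are multiples of 30 are exactly those sharing a remainder mod 30. By the pigeonhole principle, the 30 residue classes mod 30 are the pigeonholes.
With 180 integers one could put 6 in each residue class and have no class reach 7.
The 181st integer pushes some class to 7, so 30·6 + 1 = 181.

181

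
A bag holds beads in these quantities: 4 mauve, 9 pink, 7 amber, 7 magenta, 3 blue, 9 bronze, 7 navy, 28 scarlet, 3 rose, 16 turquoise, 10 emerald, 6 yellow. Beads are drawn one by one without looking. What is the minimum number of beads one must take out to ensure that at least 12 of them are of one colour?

88

An adversary could hand out at most 11 beads per colour (10 colours run out sooner): 4 + 9 + 7 + 7 + 3 + 9 + 7 + 11 + 3 + 11 + 10 + 6 = 87 beads and still no colour has 12.
Pigeonhole: one more bead lands in a colour already at 11, so 88 draws are enough and 87 are not.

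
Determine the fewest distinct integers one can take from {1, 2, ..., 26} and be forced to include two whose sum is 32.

Group the elements by complementary pair {x, 32−x}: {6,26}, {7,25}, {8,24}, …, giving 10 two-element pairs, the single value 16 (it cannot pair with itself since the integers are distinct), and 5 integers whose partner 32−x falls outside [1,26].
Treating each of those 16 groups as a pigeonhole, one can pick one integer per group — 16 integers — with no two summing to 32.
The 17th integer lands in an occupied pair, forcing a sum of 32.

17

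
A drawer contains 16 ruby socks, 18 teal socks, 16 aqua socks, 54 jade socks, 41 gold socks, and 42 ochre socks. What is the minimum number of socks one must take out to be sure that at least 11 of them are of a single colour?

61

An adversary could hand out at most 10 socks per colour: 10 + 10 + 10 + 10 + 10 + 10 = 60 socks and still no colour has 11.
One more sock lands in a colour already at 10, so 61 draws are enough and 60 are not.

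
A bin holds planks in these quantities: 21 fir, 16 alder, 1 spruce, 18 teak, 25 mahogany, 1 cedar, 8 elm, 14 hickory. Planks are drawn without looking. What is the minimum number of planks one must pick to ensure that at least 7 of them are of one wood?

39

By pigeonhole, put each drawn plank into a box by wood. The largest draw with every box below 7 takes min(count, 6) from each wood; woods with fewer than 6 contribute all they have.
Σ min(cᵢ, 6) = 6 + 6 + 1 + 6 + 6 + 1 + 6 + 6 = 38.
Draw number 38 + 1 = 39 must push one box to 7.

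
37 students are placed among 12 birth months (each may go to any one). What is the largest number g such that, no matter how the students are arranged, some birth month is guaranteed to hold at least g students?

4

By pigeonhole, the 12 birth months are the holes and the 37 students are the pigeons.
If every birth month held at most 3 students, the total would be at most 12 × 3 = 36, which is less than 37.
So some birth month holds at least ⌈37/12⌉ = 4 students.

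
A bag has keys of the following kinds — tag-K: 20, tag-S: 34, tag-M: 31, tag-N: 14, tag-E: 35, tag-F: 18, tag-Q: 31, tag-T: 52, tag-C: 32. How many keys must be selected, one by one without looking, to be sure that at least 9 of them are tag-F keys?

258

In the worst case for collecting tag-F keys, every non-tag-F key comes out first.
There are 20 + 34 + 31 + 14 + 35 + 31 + 52 + 32 = 249 non-tag-F keys altogether.
After those, each further key must be tag-F, so 249 + 9 = 258 draws guarantee 9 tag-F keys.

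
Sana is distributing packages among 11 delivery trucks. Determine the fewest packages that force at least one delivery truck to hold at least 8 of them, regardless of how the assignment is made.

78

With 77 packages one could put exactly 7 in each of the 11 delivery trucks, and no delivery truck would reach 8.
One more package must land in a delivery truck that already has 7, giving it 8.
So 11 × 7 + 1 = 78 packages are required.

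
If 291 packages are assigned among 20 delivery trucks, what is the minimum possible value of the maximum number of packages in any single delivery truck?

15

The 20 delivery trucks are the holes and the 291 packages are the pigeons.
If every delivery truck held at most 14 packages, the total would be at most 20 × 14 = 280, which is less than 291.
So some delivery truck holds at least ⌈291/20⌉ = 15 packages.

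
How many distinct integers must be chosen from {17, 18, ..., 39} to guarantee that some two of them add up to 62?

A set avoiding the sum 62 can contain at most one of each pair {x, 62−x}, plus the 7 elements whose complement lies outside the range or equal to its own complement.
The integers 17, …, 31 (15 of them) are such a set: any two sum to at least 17+18 = 35 and at most 30+31 = 61 < 62.
Any 16th integer completes one of the 8 pairs, so 16 choices force a sum of 62.

16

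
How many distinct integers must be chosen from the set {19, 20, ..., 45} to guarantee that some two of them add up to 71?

Group the elements by complementary pair {x, 71−x}: {26,45}, {27,44}, {28,43}, …, giving 10 two-element pairs and 7 integers whose partner 71−x falls outside [19,45].
By the pigeonhole principle, treating each of those 17 groups as a pigeonhole, one can pick one integer per group — 17 integers — with no two summing to 71.
The 18th integer lands in an occupied pair, forcing a sum of 71.

18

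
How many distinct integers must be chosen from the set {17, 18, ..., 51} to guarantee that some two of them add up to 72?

21

Group the elements by complementary pair {x, 72−x}: {21,51}, {22,50}, {23,49}, …, giving 15 two-element pairs; the single value 36 (it cannot pair with itself since the integers are distinct); and 4 integers whose partner 72−x falls outside [17,51].
By the pigeonhole principle, treating each of those 20 groups as a pigeonhole, one can pick one integer per group — 20 integers — with no two summing to 72.
The 21st integer lands in an occupied pair, forcing a sum of 72.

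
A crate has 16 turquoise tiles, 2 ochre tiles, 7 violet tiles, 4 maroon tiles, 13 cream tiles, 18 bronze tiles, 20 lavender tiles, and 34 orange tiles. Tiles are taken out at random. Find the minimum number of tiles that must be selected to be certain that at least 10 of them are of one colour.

59

The 8 colours are the holes; the tiles drawn are the pigeons.
To avoid 10 of any one colour, the worst case takes at most 9 of each colour, or every tile of a colour that has fewer than 9.
That gives 9 + 2 + 7 + 4 + 9 + 9 + 9 + 9 = 58 tiles with no colour reaching 10.
The next tile forces some colour to 10, so 58 + 1 = 59.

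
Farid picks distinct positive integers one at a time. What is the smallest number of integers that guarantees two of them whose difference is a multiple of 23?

24

Integers whose pairwise differences are multiples of 23 are exactly those sharing a remainder mod 23. By the pigeonhole principle, the 23 residue classes mod 23 are the pigeonholes.
With 23 integers one could put 1 in each residue class and have no class reach 2.
The 24th integer pushes some class to 2, so 23·1 + 1 = 24.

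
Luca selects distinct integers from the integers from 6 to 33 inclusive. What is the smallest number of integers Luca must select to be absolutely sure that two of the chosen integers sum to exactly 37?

Group the elements by complementary pair {x, 37−x}: {6,31}, {7,30}, {8,29}, …, giving 13 two-element pairs and 2 integers whose partner 37−x falls outside [6,33].
By the pigeonhole principle, treating each of those 15 groups as a pigeonhole, one can pick one integer per group — 15 integers — with no two summing to 37.
The 16th integer lands in an occupied pair, forcing a sum of 37.

16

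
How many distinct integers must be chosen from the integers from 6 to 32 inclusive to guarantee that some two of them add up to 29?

A set avoiding the sum 29 can contain at most one of each pair {x, 29−x}, plus the 9 elements whose complement lies outside the range.
The integers 15, …, 32 (18 of them) are such a set: any two sum to at least 15+16 = 31 > 29.
Pigeonhole: any 19th integer completes one of the 9 pairs, so 19 choices force a sum of 29.

19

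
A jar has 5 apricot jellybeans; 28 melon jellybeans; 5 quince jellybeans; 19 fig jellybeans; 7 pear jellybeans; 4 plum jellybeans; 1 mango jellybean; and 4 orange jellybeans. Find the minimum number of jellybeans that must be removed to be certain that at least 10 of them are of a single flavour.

45

By the pigeonhole principle, the 8 flavours are the holes; the jellybeans drawn are the pigeons.
To avoid 10 of any one flavour, the worst case takes at most 9 of each flavour, or every jellybean of a flavour that has fewer than 9.
That gives 5 + 9 + 5 + 9 + 7 + 4 + 1 + 4 = 44 jellybeans with no flavour reaching 10.
The next jellybean forces some flavour to 10, so 44 + 1 = 45.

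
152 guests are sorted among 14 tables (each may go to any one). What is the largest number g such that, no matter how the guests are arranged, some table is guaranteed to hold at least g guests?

The 14 tables are the holes and the 152 guests are the pigeons.
If every table held at most 10 guests, the total would be at most 14 × 10 = 140, which is less than 152.
So some table holds at least ⌈152/14⌉ = 11 guests.

11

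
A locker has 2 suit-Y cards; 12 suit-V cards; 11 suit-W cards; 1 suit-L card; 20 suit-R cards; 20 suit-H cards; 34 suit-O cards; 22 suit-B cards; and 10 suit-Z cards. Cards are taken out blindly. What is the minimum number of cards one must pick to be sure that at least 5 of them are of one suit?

An adversary could hand out at most 4 cards per suit (suit-Y, suit-L run out sooner): 2 + 4 + 4 + 1 + 4 + 4 + 4 + 4 + 4 = 31 cards and still no suit has 5.
One more card lands in a suit already at 4, so 32 draws are enough and 31 are not.

32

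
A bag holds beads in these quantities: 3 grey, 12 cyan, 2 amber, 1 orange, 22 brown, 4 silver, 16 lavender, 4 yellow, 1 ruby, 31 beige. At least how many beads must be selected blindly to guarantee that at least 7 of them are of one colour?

40

Put each drawn bead into a box by colour. The largest draw with every box below 7 takes min(count, 6) from each colour; colours with fewer than 6 contribute all they have.
Σ min(cᵢ, 6) = 3 + 6 + 2 + 1 + 6 + 4 + 6 + 4 + 1 + 6 = 39.
Draw number 39 + 1 = 40 must push one box to 7.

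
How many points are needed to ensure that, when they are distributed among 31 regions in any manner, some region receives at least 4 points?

With 93 points one could put exactly 3 in each of the 31 regions, and no region would reach 4.
By the pigeonhole principle, one more point must land in a region that already has 3, giving it 4.
So 31 × 3 + 1 = 94 points are required.

94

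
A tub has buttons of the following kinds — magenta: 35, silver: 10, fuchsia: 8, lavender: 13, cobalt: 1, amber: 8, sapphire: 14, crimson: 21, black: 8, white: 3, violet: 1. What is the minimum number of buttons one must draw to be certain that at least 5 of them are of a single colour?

By the pigeonhole principle, the 11 colours are the holes; the buttons drawn are the pigeons.
To avoid 5 of any one colour, the worst case takes at most 4 of each colour, or every button of a colour that has fewer than 4.
That gives 4 + 4 + 4 + 4 + 1 + 4 + 4 + 4 + 4 + 3 + 1 = 37 buttons with no colour reaching 5.
The next button forces some colour to 5, so 37 + 1 = 38.

38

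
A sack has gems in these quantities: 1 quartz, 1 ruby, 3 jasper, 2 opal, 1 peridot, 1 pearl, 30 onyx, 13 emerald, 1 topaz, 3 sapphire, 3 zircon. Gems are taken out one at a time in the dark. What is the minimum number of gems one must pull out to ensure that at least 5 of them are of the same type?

25

An adversary could hand out at most 4 gems per type (9 types run out sooner): 1 + 1 + 3 + 2 + 1 + 1 + 4 + 4 + 1 + 3 + 3 = 24 gems and still no type has 5.
By the pigeonhole principle, one more gem lands in a type already at 4, so 25 draws are enough and 24 are not.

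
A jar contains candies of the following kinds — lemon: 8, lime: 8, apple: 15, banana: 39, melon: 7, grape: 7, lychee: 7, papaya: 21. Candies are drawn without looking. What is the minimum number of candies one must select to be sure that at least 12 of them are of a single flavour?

71

An adversary could hand out at most 11 candies per flavour (5 flavours run out sooner): 8 + 8 + 11 + 11 + 7 + 7 + 7 + 11 = 70 candies and still no flavour has 12.
One more candy lands in a flavour already at 11, so 71 draws are enough and 70 are not.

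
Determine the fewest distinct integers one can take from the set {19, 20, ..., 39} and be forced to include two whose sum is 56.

A set avoiding the sum 56 can contain at most one of each pair {x, 56−x}, plus the 3 elements whose complement lies outside the range or equal to its own complement.
The integers 28, …, 39 (12 of them) are such a set: any two sum to at least 28+29 = 57 > 56.
Any 13th integer completes one of the 9 pairs, so 13 choices force a sum of 56.

13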